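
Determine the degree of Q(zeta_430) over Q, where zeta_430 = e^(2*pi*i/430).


The degree equals Euler's totient phi(430).
430 = 2 * 5 * 43
phi(430) = 168

168


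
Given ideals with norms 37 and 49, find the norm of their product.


N(IJ) = N(I) * N(J)
= 37 * 49
= 1813

1813


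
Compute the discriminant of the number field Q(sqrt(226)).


For K = Q(sqrt(d)) with d squarefree: disc(K) = d if d = 1 mod 4, and disc(K) = 4d if d = 2 or 3 mod 4.
Here d = 226, and d mod 4 = 2.
d = 2 mod 4, not 1 (O_K = Z[sqrt(d)]), so disc(K) = 4d = 4 * (226) = 904

904


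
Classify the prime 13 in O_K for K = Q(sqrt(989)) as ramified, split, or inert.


K = Q(sqrt(989)). Since d mod 4 = 1, disc(K) = 989.
Check p | disc: 989 mod 13 = 1.
p does not divide disc. Compute Legendre symbol (d/p):
1^((13-1)/2) mod 13 = 1
(d/p) = 1, so p splits: (p) = P*P' with e=1, f=1, g=2.
Therefore p is split.

split


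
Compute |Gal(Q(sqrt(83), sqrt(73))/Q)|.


The 2 square roots of distinct primes are multiplicatively independent over Q,
so [K:Q] = 2^2 and Gal(K/Q) is isomorphic to (Z/2Z)^2.
|Gal| = 2^2 = 4

4


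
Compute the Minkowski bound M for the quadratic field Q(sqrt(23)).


d = 23, d mod 4 = 3, so disc(K) = 4d = 92; |disc(K)| = 92
Real quadratic field, so n = 2, s = r2 = 0, r1 = 2
M = (n!/n^n) * (4/pi)^s * sqrt(|disc(K)|) = (2!/2^2) * (4/pi)^0 * sqrt(92)
= 0.5 * 1.000000 * 9.591663
= 4.7958

4.7958


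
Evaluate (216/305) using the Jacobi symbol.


Compute (216/305) via quadratic reciprocity:
  pull out 2: (2/305) = +1  (since 305 mod 8 = 1)
  pull out 2: (2/305) = +1  (since 305 mod 8 = 1)
  pull out 2: (2/305) = +1  (since 305 mod 8 = 1)
  reciprocity: (27/305) -> +(305/27)
  reduce: (8/27)
  pull out 2: (2/27) = -1  (since 27 mod 8 = 3)
  pull out 2: (2/27) = -1  (since 27 mod 8 = 3)
  pull out 2: (2/27) = -1  (since 27 mod 8 = 3)
  (1/27) = 1
Product of signs = -1

-1


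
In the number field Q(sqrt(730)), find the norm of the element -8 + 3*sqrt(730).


N(a + b*sqrt(d)) = a^2 - d*b^2
= (-8)^2 - (730)*(3)^2
= 64 - 6570
= -6506

-6506


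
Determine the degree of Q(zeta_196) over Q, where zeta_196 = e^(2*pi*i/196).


The degree equals Euler's totient phi(196).
196 = 2^2 * 7^2
phi(196) = 84

84


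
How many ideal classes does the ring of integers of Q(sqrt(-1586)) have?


K = Q(sqrt(-1586)). d mod 4 = 2, so D = disc(K) = 4d = -6344
h(K) equals the number of primitive reduced positive-definite forms (a, b, c) = a*x^2 + b*x*y + c*y^2 with b^2 - 4ac = D,
where reduced means |b| <= a <= c, with b >= 0 whenever |b| = a or a = c, and primitive means gcd(a, b, c) = 1.
Reduced forces 3a^2 <= |D| = 6344, so 1 <= a <= 45; b must have the parity of D, and c = (b^2 - D)/(4a) must be an integer >= a.
Enumerate a = 1..45, b in [-a, a]:
  a=1: (1, 0, 1586)  [1]
  a=2: (2, 0, 793)  [1]
  a=3: (3, -2, 529), (3, 2, 529)  [2]
  a=4: none
  a=5: (5, -4, 318), (5, 4, 318)  [2]
  a=6: (6, -4, 265), (6, 4, 265)  [2]
  a=7..8: none
  a=9: (9, -8, 178), (9, 8, 178)  [2]
  a=10: (10, -4, 159), (10, 4, 159)  [2]
  a=11: (11, -6, 145), (11, 6, 145)  [2]
  a=12: none
  a=13: (13, 0, 122)  [1]
  a=14: none
  a=15: (15, -14, 109), (15, -4, 106), (15, 4, 106), (15, 14, 109)  [4]
  a=16..17: none
  a=18: (18, -8, 89), (18, 8, 89)  [2]
  a=19..21: none
  a=22: (22, -16, 75), (22, 16, 75)  [2]
  a=23: (23, -2, 69), (23, 2, 69)  [2]
  a=24: none
  a=25: (25, -16, 66), (25, 16, 66)  [2]
  a=26: (26, 0, 61)  [1]
  a=27: (27, -26, 65), (27, 26, 65)  [2]
  a=28: none
  a=29: (29, -6, 55), (29, 6, 55)  [2]
  a=30: (30, -16, 55), (30, -4, 53), (30, 4, 53), (30, 16, 55)  [4]
  a=31..32: none
  a=33: (33, -28, 54), (33, -16, 50), (33, 16, 50), (33, 28, 54)  [4]
  a=34..38: none
  a=39: (39, -26, 45), (39, 26, 45)  [2]
  a=40..44: none
  a=45: (45, -44, 46), (45, 44, 46)  [2]
Total reduced forms: 1 + 1 + 2 + 2 + 2 + 2 + 2 + 2 + 1 + 4 + 2 + 2 + 2 + 2 + 1 + 2 + 2 + 4 + 4 + 2 + 2 = 44
h = 44

44


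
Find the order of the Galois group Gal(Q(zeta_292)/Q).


|Gal(Q(zeta_292)/Q)| = phi(292)
= 144

144


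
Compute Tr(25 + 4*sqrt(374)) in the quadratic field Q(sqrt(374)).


Tr(a + b*sqrt(d)) = (a + b*sqrt(d)) + (a - b*sqrt(d)) = 2a
= 2 * (25)
= 50

50


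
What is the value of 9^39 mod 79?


p = 79 is prime and the exponent is (p-1)/2 = 39, so by Euler's criterion 9^39 = (9/79) = +1 or -1 mod 79.
Compute by square-and-multiply:
  39 = 32 + 4 + 2 + 1 (binary 100111)
  Repeated squaring mod 79: 9^1 = 9, 9^2 = 2, 9^4 = 4, 9^8 = 16, 9^16 = 19, 9^32 = 45
  9^39 = 9^32 * 9^4 * 9^2 * 9^1 = 45 * 4 * 2 * 9 mod 79
    45 * 4 = 180 = 22 mod 79
    22 * 2 = 44 = 44 mod 79
    44 * 9 = 396 = 1 mod 79
  9^39 = 1 mod 79
Result 1: 9 is a quadratic residue mod 79.
9^39 mod 79 = 1

1


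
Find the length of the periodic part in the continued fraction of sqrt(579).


Run the CF algorithm for sqrt(579).
a_0 = floor(sqrt(579)) = 24; set m_0=0, q_0=1.
Recurrence: m' = q*a - m,  q' = (d - m'^2)/q,  a' = floor((a_0 + m')/q').
  step 1: m=24, q=3, a=16
  step 2: m=24, q=1, a=48
a_2 = 2*a_0 = 48, so the period closes here.
sqrt(579) = [24; 16, 48]
Period length = 2

2


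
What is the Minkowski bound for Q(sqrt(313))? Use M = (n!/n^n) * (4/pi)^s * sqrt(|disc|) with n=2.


d = 313, d mod 4 = 1, so disc(K) = d = 313; |disc(K)| = 313
Real quadratic field, so n = 2, s = r2 = 0, r1 = 2
M = (n!/n^n) * (4/pi)^s * sqrt(|disc(K)|) = (2!/2^2) * (4/pi)^0 * sqrt(313)
= 0.5 * 1.000000 * 17.691806
= 8.8459

8.8459


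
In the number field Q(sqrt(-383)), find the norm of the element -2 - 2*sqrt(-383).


N(a + b*sqrt(d)) = a^2 - d*b^2
= (-2)^2 - (-383)*(-2)^2
= 4 + 1532
= 1536

1536


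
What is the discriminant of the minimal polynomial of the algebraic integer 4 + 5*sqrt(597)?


The element 4 + 5*sqrt(597) has minimal polynomial:
x^2 - 8*x - 14909
Discriminant = (-8)^2 - 4*(-14909)
= 64 + 59636
= 59700

59700


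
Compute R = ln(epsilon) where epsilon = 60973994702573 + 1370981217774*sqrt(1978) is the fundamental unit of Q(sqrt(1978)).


epsilon = 60973994702573 + 1370981217774*sqrt(1978)
= 1.2195e+14
R = ln(1.2195e+14)
= 32.4346

32.4346


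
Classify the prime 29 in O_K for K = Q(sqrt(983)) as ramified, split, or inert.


K = Q(sqrt(983)). Since d mod 4 = 3, disc(K) = 3932.
Check p | disc: 3932 mod 29 = 17.
p does not divide disc. Compute Legendre symbol (d/p):
26^((29-1)/2) mod 29 = -1
(d/p) = -1, so p is inert: (p) stays prime with e=1, f=2, g=1.
Therefore p is inert.

inert


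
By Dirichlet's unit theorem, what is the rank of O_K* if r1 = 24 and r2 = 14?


By Dirichlet's unit theorem:
rank = r1 + r2 - 1
= 24 + 14 - 1
= 37

37


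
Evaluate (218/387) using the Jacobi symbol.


Compute (218/387) via quadratic reciprocity:
  pull out 2: (2/387) = -1  (since 387 mod 8 = 3)
  reciprocity: (109/387) -> +(387/109)
  reduce: (60/109)
  pull out 2: (2/109) = -1  (since 109 mod 8 = 5)
  pull out 2: (2/109) = -1  (since 109 mod 8 = 5)
  reciprocity: (15/109) -> +(109/15)
  reduce: (4/15)
  pull out 2: (2/15) = +1  (since 15 mod 8 = 7)
  pull out 2: (2/15) = +1  (since 15 mod 8 = 7)
  (1/15) = 1
Product of signs = -1

-1


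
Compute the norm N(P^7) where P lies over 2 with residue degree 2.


N(P^a) = p^(a*f)
= 2^(7*2)
= 2^14
= 16384

16384


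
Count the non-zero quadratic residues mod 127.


For prime p, the number of non-zero quadratic residues is (p-1)/2.
= (127-1)/2
= 63

63


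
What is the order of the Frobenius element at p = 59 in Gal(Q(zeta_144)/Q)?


The Frobenius at p in Gal(Q(zeta_n)/Q) = (Z/nZ)* is the class of p, so its order is ord_144(59), the smallest k >= 1 with 59^k = 1 mod 144.
n = 144 = 2^4 * 3^2, phi(144) = 48; the order divides phi(n).
Divisors of 48: 1, 2, 3, 4, 6, 8, 12, 16, 24, 48
Repeated squaring mod 144: 59^1 = 59, 59^2 = 25, 59^4 = 49, 59^8 = 97, 59^16 = 49, 59^32 = 97
Test divisors in increasing order:
  k=1: 59^1 = 59 mod 144
  k=2: 59^2 = 25 mod 144
  k=3: 59^3 = 25 * 59 = 35 mod 144
  k=4: 59^4 = 49 mod 144
  k=6: 59^6 = 49 * 25 = 73 mod 144
  k=8: 59^8 = 97 mod 144
  k=12: 59^12 = 97 * 49 = 1 mod 144  <- first divisor giving 1
Order = 12

12


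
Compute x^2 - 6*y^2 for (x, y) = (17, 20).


x^2 - d*y^2
= 17^2 - 6*20^2
= 289 - 2400
= -2111

-2111


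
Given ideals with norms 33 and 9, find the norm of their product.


N(IJ) = N(I) * N(J)
= 33 * 9
= 297

297


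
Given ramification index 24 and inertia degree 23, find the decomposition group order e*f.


|D_P| = e * f
= 24 * 23
= 552

552


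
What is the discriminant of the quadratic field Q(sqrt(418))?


For K = Q(sqrt(d)) with d squarefree: disc(K) = d if d = 1 mod 4, and disc(K) = 4d if d = 2 or 3 mod 4.
Here d = 418, and d mod 4 = 2.
d = 2 mod 4, not 1 (O_K = Z[sqrt(d)]), so disc(K) = 4d = 4 * (418) = 1672

1672


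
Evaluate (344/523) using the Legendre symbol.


p = 523 is prime, so compute (344/523) with the reciprocity algorithm (Jacobi-symbol steps: pull out 2s via (2/n), flip via reciprocity, reduce):
  pull out 2: (2/523) = -1  (since 523 mod 8 = 3)
  pull out 2: (2/523) = -1  (since 523 mod 8 = 3)
  pull out 2: (2/523) = -1  (since 523 mod 8 = 3)
  reciprocity: (43/523) -> -(523/43)
  reduce: (7/43)
  reciprocity: (7/43) -> -(43/7)
  reduce: (1/7)
  (1/7) = 1
Product of signs = -1
(344/523) = -1

-1


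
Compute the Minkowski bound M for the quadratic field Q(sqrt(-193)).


d = -193, d mod 4 = 3, so disc(K) = 4d = -772; |disc(K)| = 772
Imaginary quadratic field, so n = 2, s = r2 = 1, r1 = 0
M = (n!/n^n) * (4/pi)^s * sqrt(|disc(K)|) = (2!/2^2) * (4/pi)^1 * sqrt(772)
= 0.5 * 1.273240 * 27.784888
= 17.6884

17.6884


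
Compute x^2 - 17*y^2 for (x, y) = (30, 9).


x^2 - d*y^2
= 30^2 - 17*9^2
= 900 - 1377
= -477

-477


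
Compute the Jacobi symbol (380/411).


Compute (380/411) via quadratic reciprocity:
  pull out 2: (2/411) = -1  (since 411 mod 8 = 3)
  pull out 2: (2/411) = -1  (since 411 mod 8 = 3)
  reciprocity: (95/411) -> -(411/95)
  reduce: (31/95)
  reciprocity: (31/95) -> -(95/31)
  reduce: (2/31)
  pull out 2: (2/31) = +1  (since 31 mod 8 = 7)
  (1/31) = 1
Product of signs = 1

1


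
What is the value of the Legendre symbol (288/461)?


p = 461 is prime, so compute (288/461) with the reciprocity algorithm (Jacobi-symbol steps: pull out 2s via (2/n), flip via reciprocity, reduce):
  pull out 2: (2/461) = -1  (since 461 mod 8 = 5)
  pull out 2: (2/461) = -1  (since 461 mod 8 = 5)
  pull out 2: (2/461) = -1  (since 461 mod 8 = 5)
  pull out 2: (2/461) = -1  (since 461 mod 8 = 5)
  pull out 2: (2/461) = -1  (since 461 mod 8 = 5)
  reciprocity: (9/461) -> +(461/9)
  reduce: (2/9)
  pull out 2: (2/9) = +1  (since 9 mod 8 = 1)
  (1/9) = 1
Product of signs = -1
(288/461) = -1

-1


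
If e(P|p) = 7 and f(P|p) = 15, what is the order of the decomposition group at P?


|D_P| = e * f
= 7 * 15
= 105

105


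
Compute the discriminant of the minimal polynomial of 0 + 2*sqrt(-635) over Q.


The element 0 + 2*sqrt(-635) has minimal polynomial:
x^2 + 0*x + 2540
Discriminant = (0)^2 - 4*(2540)
= 0 - 10160
= -10160

-10160


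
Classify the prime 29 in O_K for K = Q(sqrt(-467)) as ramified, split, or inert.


K = Q(sqrt(-467)). Since d mod 4 = 1, disc(K) = -467.
Check p | disc: -467 mod 29 = 26.
p does not divide disc. Compute Legendre symbol (d/p):
26^((29-1)/2) mod 29 = -1
(d/p) = -1, so p is inert: (p) stays prime with e=1, f=2, g=1.
Therefore p is inert.

inert


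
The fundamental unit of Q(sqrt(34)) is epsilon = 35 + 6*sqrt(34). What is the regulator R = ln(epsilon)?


epsilon = 35 + 6*sqrt(34)
= 69.9857
R = ln(69.9857)
= 4.2483

4.2483


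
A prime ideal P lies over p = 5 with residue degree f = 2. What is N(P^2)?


N(P^a) = p^(a*f)
= 5^(2*2)
= 5^4
= 625

625


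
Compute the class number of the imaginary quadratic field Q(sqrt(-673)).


K = Q(sqrt(-673)). d mod 4 = 3, so D = disc(K) = 4d = -2692
h(K) equals the number of primitive reduced positive-definite forms (a, b, c) = a*x^2 + b*x*y + c*y^2 with b^2 - 4ac = D,
where reduced means |b| <= a <= c, with b >= 0 whenever |b| = a or a = c, and primitive means gcd(a, b, c) = 1.
Reduced forces 3a^2 <= |D| = 2692, so 1 <= a <= 29; b must have the parity of D, and c = (b^2 - D)/(4a) must be an integer >= a.
Enumerate a = 1..29, b in [-a, a]:
  a=1: (1, 0, 673)  [1]
  a=2: (2, 2, 337)  [1]
  a=3..10: none
  a=11: (11, -6, 62), (11, 6, 62)  [2]
  a=12: none
  a=13: (13, -8, 53), (13, 8, 53)  [2]
  a=14..18: none
  a=19: (19, -14, 38), (19, 14, 38)  [2]
  a=20..21: none
  a=22: (22, -6, 31), (22, 6, 31)  [2]
  a=23..25: none
  a=26: (26, -18, 29), (26, 18, 29)  [2]
  a=27..29: none
Total reduced forms: 1 + 1 + 2 + 2 + 2 + 2 + 2 = 12
h = 12

12


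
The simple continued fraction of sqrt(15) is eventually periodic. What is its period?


Run the CF algorithm for sqrt(15).
a_0 = floor(sqrt(15)) = 3; set m_0=0, q_0=1.
Recurrence: m' = q*a - m,  q' = (d - m'^2)/q,  a' = floor((a_0 + m')/q').
  step 1: m=3, q=6, a=1
  step 2: m=3, q=1, a=6
a_2 = 2*a_0 = 6, so the period closes here.
sqrt(15) = [3; 1, 6]
Period length = 2

2


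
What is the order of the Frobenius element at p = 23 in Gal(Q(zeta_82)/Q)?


The Frobenius at p in Gal(Q(zeta_n)/Q) = (Z/nZ)* is the class of p, so its order is ord_82(23), the smallest k >= 1 with 23^k = 1 mod 82.
n = 82 = 2 * 41, phi(82) = 40; the order divides phi(n).
Divisors of 40: 1, 2, 4, 5, 8, 10, 20, 40
Repeated squaring mod 82: 23^1 = 23, 23^2 = 37, 23^4 = 57, 23^8 = 51, 23^16 = 59, 23^32 = 37
Test divisors in increasing order:
  k=1: 23^1 = 23 mod 82
  k=2: 23^2 = 37 mod 82
  k=4: 23^4 = 57 mod 82
  k=5: 23^5 = 57 * 23 = 81 mod 82
  k=8: 23^8 = 51 mod 82
  k=10: 23^10 = 51 * 37 = 1 mod 82  <- first divisor giving 1
Order = 10

10


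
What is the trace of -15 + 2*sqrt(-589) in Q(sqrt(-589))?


Tr(a + b*sqrt(d)) = (a + b*sqrt(d)) + (a - b*sqrt(d)) = 2a
= 2 * (-15)
= -30

-30


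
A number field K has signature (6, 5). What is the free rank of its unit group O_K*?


By Dirichlet's unit theorem:
rank = r1 + r2 - 1
= 6 + 5 - 1
= 10

10


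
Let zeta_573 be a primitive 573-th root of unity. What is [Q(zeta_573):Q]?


The degree equals Euler's totient phi(573).
573 = 3 * 191
phi(573) = 380

380


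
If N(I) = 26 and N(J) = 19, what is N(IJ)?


N(IJ) = N(I) * N(J)
= 26 * 19
= 494

494


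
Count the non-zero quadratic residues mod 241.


For prime p, the number of non-zero quadratic residues is (p-1)/2.
= (241-1)/2
= 120

120


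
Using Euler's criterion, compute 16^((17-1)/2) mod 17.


p = 17 is prime and the exponent is (p-1)/2 = 8, so by Euler's criterion 16^8 = (16/17) = +1 or -1 mod 17.
Compute by square-and-multiply:
  8 = 8 (binary 1000)
  Repeated squaring mod 17: 16^1 = 16, 16^2 = 1, 16^4 = 1, 16^8 = 1
  16^8 = 1 mod 17
Result 1: 16 is a quadratic residue mod 17.
16^8 mod 17 = 1

1


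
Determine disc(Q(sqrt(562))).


For K = Q(sqrt(d)) with d squarefree: disc(K) = d if d = 1 mod 4, and disc(K) = 4d if d = 2 or 3 mod 4.
Here d = 562, and d mod 4 = 2.
d = 2 mod 4, not 1 (O_K = Z[sqrt(d)]), so disc(K) = 4d = 4 * (562) = 2248

2248


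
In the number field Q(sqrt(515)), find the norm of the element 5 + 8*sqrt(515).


N(a + b*sqrt(d)) = a^2 - d*b^2
= (5)^2 - (515)*(8)^2
= 25 - 32960
= -32935

-32935


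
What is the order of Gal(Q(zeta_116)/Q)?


|Gal(Q(zeta_116)/Q)| = phi(116)
= 56

56


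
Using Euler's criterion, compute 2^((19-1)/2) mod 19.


p = 19 is prime and the exponent is (p-1)/2 = 9, so by Euler's criterion 2^9 = (2/19) = +1 or -1 mod 19.
Compute by square-and-multiply:
  9 = 8 + 1 (binary 1001)
  Repeated squaring mod 19: 2^1 = 2, 2^2 = 4, 2^4 = 16, 2^8 = 9
  2^9 = 2^8 * 2^1 = 9 * 2 mod 19
    9 * 2 = 18 = 18 mod 19
  2^9 = 18 mod 19
Result 18 = p - 1 = -1 mod 19: 2 is a quadratic non-residue mod 19. As a residue in [0, p-1] the value is 18.
2^9 mod 19 = 18

18


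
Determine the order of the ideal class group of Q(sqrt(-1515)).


K = Q(sqrt(-1515)). d mod 4 = 1, so D = disc(K) = d = -1515
h(K) equals the number of primitive reduced positive-definite forms (a, b, c) = a*x^2 + b*x*y + c*y^2 with b^2 - 4ac = D,
where reduced means |b| <= a <= c, with b >= 0 whenever |b| = a or a = c, and primitive means gcd(a, b, c) = 1.
Reduced forces 3a^2 <= |D| = 1515, so 1 <= a <= 22; b must have the parity of D, and c = (b^2 - D)/(4a) must be an integer >= a.
Enumerate a = 1..22, b in [-a, a]:
  a=1: (1, 1, 379)  [1]
  a=2: none
  a=3: (3, 3, 127)  [1]
  a=4: none
  a=5: (5, 5, 77)  [1]
  a=6: none
  a=7: (7, -5, 55), (7, 5, 55)  [2]
  a=8..10: none
  a=11: (11, -5, 35), (11, 5, 35)  [2]
  a=12..14: none
  a=15: (15, 15, 29)  [1]
  a=16: none
  a=17: (17, -7, 23), (17, 7, 23)  [2]
  a=18: none
  a=19: (19, -9, 21), (19, 9, 21)  [2]
  a=20..22: none
Total reduced forms: 1 + 1 + 1 + 2 + 2 + 1 + 2 + 2 = 12
h = 12

12


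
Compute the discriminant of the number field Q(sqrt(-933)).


For K = Q(sqrt(d)) with d squarefree: disc(K) = d if d = 1 mod 4, and disc(K) = 4d if d = 2 or 3 mod 4.
Here d = -933, and d mod 4 = 3.
d = 3 mod 4, not 1 (O_K = Z[sqrt(d)]), so disc(K) = 4d = 4 * (-933) = -3732

-3732


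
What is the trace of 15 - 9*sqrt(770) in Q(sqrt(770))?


Tr(a + b*sqrt(d)) = (a + b*sqrt(d)) + (a - b*sqrt(d)) = 2a
= 2 * (15)
= 30

30


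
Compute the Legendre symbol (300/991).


p = 991 is prime, so compute (300/991) with the reciprocity algorithm (Jacobi-symbol steps: pull out 2s via (2/n), flip via reciprocity, reduce):
  pull out 2: (2/991) = +1  (since 991 mod 8 = 7)
  pull out 2: (2/991) = +1  (since 991 mod 8 = 7)
  reciprocity: (75/991) -> -(991/75)
  reduce: (16/75)
  pull out 2: (2/75) = -1  (since 75 mod 8 = 3)
  pull out 2: (2/75) = -1  (since 75 mod 8 = 3)
  pull out 2: (2/75) = -1  (since 75 mod 8 = 3)
  pull out 2: (2/75) = -1  (since 75 mod 8 = 3)
  (1/75) = 1
Product of signs = -1
(300/991) = -1

-1


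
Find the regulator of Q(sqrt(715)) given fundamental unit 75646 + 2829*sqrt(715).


epsilon = 75646 + 2829*sqrt(715)
= 151292.0000
R = ln(151292.0000)
= 11.9270

11.9270


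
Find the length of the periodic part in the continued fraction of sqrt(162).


Run the CF algorithm for sqrt(162).
a_0 = floor(sqrt(162)) = 12; set m_0=0, q_0=1.
Recurrence: m' = q*a - m,  q' = (d - m'^2)/q,  a' = floor((a_0 + m')/q').
  step 1: m=12, q=18, a=1
  step 2: m=6, q=7, a=2
  step 3: m=8, q=14, a=1
  step 4: m=6, q=9, a=2
  step 5: m=12, q=2, a=12
  step 6: m=12, q=9, a=2
  step 7: m=6, q=14, a=1
  step 8: m=8, q=7, a=2
  step 9: m=6, q=18, a=1
  step 10: m=12, q=1, a=24
a_10 = 2*a_0 = 24, so the period closes here.
sqrt(162) = [12; 1, 2, 1, 2, 12, 2, 1, 2, 1, 24]
Period length = 10

10


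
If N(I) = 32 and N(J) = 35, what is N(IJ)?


N(IJ) = N(I) * N(J)
= 32 * 35
= 1120

1120


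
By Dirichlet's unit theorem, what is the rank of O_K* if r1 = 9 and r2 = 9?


By Dirichlet's unit theorem:
rank = r1 + r2 - 1
= 9 + 9 - 1
= 17

17


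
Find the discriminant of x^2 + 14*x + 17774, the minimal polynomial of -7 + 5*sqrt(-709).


The element -7 + 5*sqrt(-709) has minimal polynomial:
x^2 + 14*x + 17774
Discriminant = (14)^2 - 4*(17774)
= 196 - 71096
= -70900

-70900


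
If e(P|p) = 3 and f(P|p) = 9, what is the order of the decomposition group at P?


|D_P| = e * f
= 3 * 9
= 27

27


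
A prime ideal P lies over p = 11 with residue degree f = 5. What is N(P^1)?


N(P^a) = p^(a*f)
= 11^(1*5)
= 11^5
= 161051

161051


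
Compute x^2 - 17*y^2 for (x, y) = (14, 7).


x^2 - d*y^2
= 14^2 - 17*7^2
= 196 - 833
= -637

-637


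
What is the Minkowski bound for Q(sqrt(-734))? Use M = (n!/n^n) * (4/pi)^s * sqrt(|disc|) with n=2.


d = -734, d mod 4 = 2, so disc(K) = 4d = -2936; |disc(K)| = 2936
Imaginary quadratic field, so n = 2, s = r2 = 1, r1 = 0
M = (n!/n^n) * (4/pi)^s * sqrt(|disc(K)|) = (2!/2^2) * (4/pi)^1 * sqrt(2936)
= 0.5 * 1.273240 * 54.184869
= 34.4952

34.4952


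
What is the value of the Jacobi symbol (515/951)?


Compute (515/951) via quadratic reciprocity:
  reciprocity: (515/951) -> -(951/515)
  reduce: (436/515)
  pull out 2: (2/515) = -1  (since 515 mod 8 = 3)
  pull out 2: (2/515) = -1  (since 515 mod 8 = 3)
  reciprocity: (109/515) -> +(515/109)
  reduce: (79/109)
  reciprocity: (79/109) -> +(109/79)
  reduce: (30/79)
  pull out 2: (2/79) = +1  (since 79 mod 8 = 7)
  reciprocity: (15/79) -> -(79/15)
  reduce: (4/15)
  pull out 2: (2/15) = +1  (since 15 mod 8 = 7)
  pull out 2: (2/15) = +1  (since 15 mod 8 = 7)
  (1/15) = 1
Product of signs = 1

1


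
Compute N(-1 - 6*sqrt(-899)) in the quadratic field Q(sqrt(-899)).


N(a + b*sqrt(d)) = a^2 - d*b^2
= (-1)^2 - (-899)*(-6)^2
= 1 + 32364
= 32365

32365


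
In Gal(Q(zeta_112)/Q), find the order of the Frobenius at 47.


The Frobenius at p in Gal(Q(zeta_n)/Q) = (Z/nZ)* is the class of p, so its order is ord_112(47), the smallest k >= 1 with 47^k = 1 mod 112.
n = 112 = 2^4 * 7, phi(112) = 48; the order divides phi(n).
Divisors of 48: 1, 2, 3, 4, 6, 8, 12, 16, 24, 48
Repeated squaring mod 112: 47^1 = 47, 47^2 = 81, 47^4 = 65, 47^8 = 81, 47^16 = 65, 47^32 = 81
Test divisors in increasing order:
  k=1: 47^1 = 47 mod 112
  k=2: 47^2 = 81 mod 112
  k=3: 47^3 = 81 * 47 = 111 mod 112
  k=4: 47^4 = 65 mod 112
  k=6: 47^6 = 65 * 81 = 1 mod 112  <- first divisor giving 1
Order = 6

6


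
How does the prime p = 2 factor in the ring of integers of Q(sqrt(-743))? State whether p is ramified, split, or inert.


K = Q(sqrt(-743)). Since d mod 4 = 1, disc(K) = -743.
Check p | disc: -743 mod 2 = 1.
p=2 does not divide disc (d is 1 mod 4). 2 splits iff d = 1 mod 8.
d mod 8 = 1, so (d/2) = 1.
(d/p) = 1, so p splits: (p) = P*P' with e=1, f=1, g=2.
Therefore p is split.

split


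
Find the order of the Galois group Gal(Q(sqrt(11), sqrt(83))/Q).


The 2 square roots of distinct primes are multiplicatively independent over Q,
so [K:Q] = 2^2 and Gal(K/Q) is isomorphic to (Z/2Z)^2.
|Gal| = 2^2 = 4

4


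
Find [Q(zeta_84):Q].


The degree equals Euler's totient phi(84).
84 = 2^2 * 3 * 7
phi(84) = 24

24


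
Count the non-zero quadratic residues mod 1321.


For prime p, the number of non-zero quadratic residues is (p-1)/2.
= (1321-1)/2
= 660

660


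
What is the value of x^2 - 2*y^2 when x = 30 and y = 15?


x^2 - d*y^2
= 30^2 - 2*15^2
= 900 - 450
= 450

450


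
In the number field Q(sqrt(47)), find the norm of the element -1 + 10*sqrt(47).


N(a + b*sqrt(d)) = a^2 - d*b^2
= (-1)^2 - (47)*(10)^2
= 1 - 4700
= -4699

-4699


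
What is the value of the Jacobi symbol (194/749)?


Compute (194/749) via quadratic reciprocity:
  pull out 2: (2/749) = -1  (since 749 mod 8 = 5)
  reciprocity: (97/749) -> +(749/97)
  reduce: (70/97)
  pull out 2: (2/97) = +1  (since 97 mod 8 = 1)
  reciprocity: (35/97) -> +(97/35)
  reduce: (27/35)
  reciprocity: (27/35) -> -(35/27)
  reduce: (8/27)
  pull out 2: (2/27) = -1  (since 27 mod 8 = 3)
  pull out 2: (2/27) = -1  (since 27 mod 8 = 3)
  pull out 2: (2/27) = -1  (since 27 mod 8 = 3)
  (1/27) = 1
Product of signs = -1

-1


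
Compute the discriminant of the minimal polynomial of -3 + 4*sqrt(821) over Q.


The element -3 + 4*sqrt(821) has minimal polynomial:
x^2 + 6*x - 13127
Discriminant = (6)^2 - 4*(-13127)
= 36 + 52508
= 52544

52544


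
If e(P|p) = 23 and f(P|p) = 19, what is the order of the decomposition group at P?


|D_P| = e * f
= 23 * 19
= 437

437


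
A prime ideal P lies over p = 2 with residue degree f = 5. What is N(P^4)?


N(P^a) = p^(a*f)
= 2^(4*5)
= 2^20
= 1048576

1048576


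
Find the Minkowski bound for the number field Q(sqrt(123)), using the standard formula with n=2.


d = 123, d mod 4 = 3, so disc(K) = 4d = 492; |disc(K)| = 492
Real quadratic field, so n = 2, s = r2 = 0, r1 = 2
M = (n!/n^n) * (4/pi)^s * sqrt(|disc(K)|) = (2!/2^2) * (4/pi)^0 * sqrt(492)
= 0.5 * 1.000000 * 22.181073
= 11.0905

11.0905


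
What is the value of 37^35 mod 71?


p = 71 is prime and the exponent is (p-1)/2 = 35, so by Euler's criterion 37^35 = (37/71) = +1 or -1 mod 71.
Compute by square-and-multiply:
  35 = 32 + 2 + 1 (binary 100011)
  Repeated squaring mod 71: 37^1 = 37, 37^2 = 20, 37^4 = 45, 37^8 = 37, 37^16 = 20, 37^32 = 45
  37^35 = 37^32 * 37^2 * 37^1 = 45 * 20 * 37 mod 71
    45 * 20 = 900 = 48 mod 71
    48 * 37 = 1776 = 1 mod 71
  37^35 = 1 mod 71
Result 1: 37 is a quadratic residue mod 71.
37^35 mod 71 = 1

1


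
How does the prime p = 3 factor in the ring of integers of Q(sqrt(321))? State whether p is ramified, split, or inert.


K = Q(sqrt(321)). Since d mod 4 = 1, disc(K) = 321.
Check p | disc: 321 mod 3 = 0.
p divides disc, so p ramifies: (p) = P^2 with e=2, f=1, g=1.
Therefore p is ramified.

ramified


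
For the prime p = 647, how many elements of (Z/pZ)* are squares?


For prime p, the number of non-zero quadratic residues is (p-1)/2.
= (647-1)/2
= 323

323


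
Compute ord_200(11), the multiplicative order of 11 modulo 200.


We want ord_200(11), the smallest k >= 1 with 11^k = 1 mod 200.
n = 200 = 2^3 * 5^2, phi(200) = 80; the order divides phi(n).
Divisors of 80: 1, 2, 4, 5, 8, 10, 16, 20, 40, 80
Repeated squaring mod 200: 11^1 = 11, 11^2 = 121, 11^4 = 41, 11^8 = 81, 11^16 = 161, 11^32 = 121, 11^64 = 41
Test divisors in increasing order:
  k=1: 11^1 = 11 mod 200
  k=2: 11^2 = 121 mod 200
  k=4: 11^4 = 41 mod 200
  k=5: 11^5 = 41 * 11 = 51 mod 200
  k=8: 11^8 = 81 mod 200
  k=10: 11^10 = 81 * 121 = 1 mod 200  <- first divisor giving 1
Order = 10

10


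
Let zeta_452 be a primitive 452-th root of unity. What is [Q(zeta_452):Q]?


The degree equals Euler's totient phi(452).
452 = 2^2 * 113
phi(452) = 224

224


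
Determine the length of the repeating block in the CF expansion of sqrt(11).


Run the CF algorithm for sqrt(11).
a_0 = floor(sqrt(11)) = 3; set m_0=0, q_0=1.
Recurrence: m' = q*a - m,  q' = (d - m'^2)/q,  a' = floor((a_0 + m')/q').
  step 1: m=3, q=2, a=3
  step 2: m=3, q=1, a=6
a_2 = 2*a_0 = 6, so the period closes here.
sqrt(11) = [3; 3, 6]
Period length = 2

2


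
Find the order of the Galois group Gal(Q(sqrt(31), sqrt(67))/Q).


The 2 square roots of distinct primes are multiplicatively independent over Q,
so [K:Q] = 2^2 and Gal(K/Q) is isomorphic to (Z/2Z)^2.
|Gal| = 2^2 = 4

4


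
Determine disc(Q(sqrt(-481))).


For K = Q(sqrt(d)) with d squarefree: disc(K) = d if d = 1 mod 4, and disc(K) = 4d if d = 2 or 3 mod 4.
Here d = -481, and d mod 4 = 3.
d = 3 mod 4, not 1 (O_K = Z[sqrt(d)]), so disc(K) = 4d = 4 * (-481) = -1924

-1924


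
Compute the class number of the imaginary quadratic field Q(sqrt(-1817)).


K = Q(sqrt(-1817)). d mod 4 = 3, so D = disc(K) = 4d = -7268
h(K) equals the number of primitive reduced positive-definite forms (a, b, c) = a*x^2 + b*x*y + c*y^2 with b^2 - 4ac = D,
where reduced means |b| <= a <= c, with b >= 0 whenever |b| = a or a = c, and primitive means gcd(a, b, c) = 1.
Reduced forces 3a^2 <= |D| = 7268, so 1 <= a <= 49; b must have the parity of D, and c = (b^2 - D)/(4a) must be an integer >= a.
Enumerate a = 1..49, b in [-a, a]:
  a=1: (1, 0, 1817)  [1]
  a=2: (2, 2, 909)  [1]
  a=3: (3, -2, 606), (3, 2, 606)  [2]
  a=4..5: none
  a=6: (6, -2, 303), (6, 2, 303)  [2]
  a=7..8: none
  a=9: (9, -2, 202), (9, 2, 202)  [2]
  a=10: none
  a=11: (11, -6, 166), (11, 6, 166)  [2]
  a=12: none
  a=13: (13, -8, 141), (13, 8, 141)  [2]
  a=14..16: none
  a=17: (17, -12, 109), (17, 12, 109)  [2]
  a=18: (18, -2, 101), (18, 2, 101)  [2]
  a=19: (19, -16, 99), (19, 16, 99)  [2]
  a=20..21: none
  a=22: (22, -6, 83), (22, 6, 83)  [2]
  a=23: (23, 0, 79)  [1]
  a=24..25: none
  a=26: (26, -18, 73), (26, 18, 73)  [2]
  a=27: (27, -20, 71), (27, 20, 71)  [2]
  a=28..32: none
  a=33: (33, -28, 61), (33, -16, 57), (33, 16, 57), (33, 28, 61)  [4]
  a=34: (34, -22, 57), (34, 22, 57)  [2]
  a=35..36: none
  a=37: (37, -24, 53), (37, 24, 53)  [2]
  a=38: (38, -22, 51), (38, 22, 51)  [2]
  a=39: (39, -34, 54), (39, -8, 47), (39, 8, 47), (39, 34, 54)  [4]
  a=40..45: none
  a=46: (46, 46, 51)  [1]
  a=47..49: none
Total reduced forms: 1 + 1 + 2 + 2 + 2 + 2 + 2 + 2 + 2 + 2 + 2 + 1 + 2 + 2 + 4 + 2 + 2 + 2 + 4 + 1 = 40
h = 40

40


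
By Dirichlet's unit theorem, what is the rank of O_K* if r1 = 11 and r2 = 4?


By Dirichlet's unit theorem:
rank = r1 + r2 - 1
= 11 + 4 - 1
= 14

14


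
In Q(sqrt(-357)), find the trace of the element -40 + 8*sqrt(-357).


Tr(a + b*sqrt(d)) = (a + b*sqrt(d)) + (a - b*sqrt(d)) = 2a
= 2 * (-40)
= -80

-80


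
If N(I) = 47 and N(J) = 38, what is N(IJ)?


N(IJ) = N(I) * N(J)
= 47 * 38
= 1786

1786


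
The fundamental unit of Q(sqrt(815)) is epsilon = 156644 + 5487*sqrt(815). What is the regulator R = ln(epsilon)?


epsilon = 156644 + 5487*sqrt(815)
= 313288.0000
R = ln(313288.0000)
= 12.6549

12.6549


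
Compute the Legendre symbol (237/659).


p = 659 is prime, so compute (237/659) with the reciprocity algorithm (Jacobi-symbol steps: pull out 2s via (2/n), flip via reciprocity, reduce):
  reciprocity: (237/659) -> +(659/237)
  reduce: (185/237)
  reciprocity: (185/237) -> +(237/185)
  reduce: (52/185)
  pull out 2: (2/185) = +1  (since 185 mod 8 = 1)
  pull out 2: (2/185) = +1  (since 185 mod 8 = 1)
  reciprocity: (13/185) -> +(185/13)
  reduce: (3/13)
  reciprocity: (3/13) -> +(13/3)
  reduce: (1/3)
  (1/3) = 1
Product of signs = 1
(237/659) = 1

1


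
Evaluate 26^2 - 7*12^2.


x^2 - d*y^2
= 26^2 - 7*12^2
= 676 - 1008
= -332

-332


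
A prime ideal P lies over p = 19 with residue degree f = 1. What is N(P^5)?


N(P^a) = p^(a*f)
= 19^(5*1)
= 19^5
= 2476099

2476099


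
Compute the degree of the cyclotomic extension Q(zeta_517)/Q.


The degree equals Euler's totient phi(517).
517 = 11 * 47
phi(517) = 460

460


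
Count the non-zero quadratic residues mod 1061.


For prime p, the number of non-zero quadratic residues is (p-1)/2.
= (1061-1)/2
= 530

530


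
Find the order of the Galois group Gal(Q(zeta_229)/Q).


|Gal(Q(zeta_229)/Q)| = phi(229)
= 228

228


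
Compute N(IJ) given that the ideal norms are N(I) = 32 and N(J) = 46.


N(IJ) = N(I) * N(J)
= 32 * 46
= 1472

1472


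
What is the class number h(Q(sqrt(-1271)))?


K = Q(sqrt(-1271)). d mod 4 = 1, so D = disc(K) = d = -1271
h(K) equals the number of primitive reduced positive-definite forms (a, b, c) = a*x^2 + b*x*y + c*y^2 with b^2 - 4ac = D,
where reduced means |b| <= a <= c, with b >= 0 whenever |b| = a or a = c, and primitive means gcd(a, b, c) = 1.
Reduced forces 3a^2 <= |D| = 1271, so 1 <= a <= 20; b must have the parity of D, and c = (b^2 - D)/(4a) must be an integer >= a.
Enumerate a = 1..20, b in [-a, a]:
  a=1: (1, 1, 318)  [1]
  a=2: (2, -1, 159), (2, 1, 159)  [2]
  a=3: (3, -1, 106), (3, 1, 106)  [2]
  a=4: (4, -3, 80), (4, 3, 80)  [2]
  a=5: (5, -3, 64), (5, 3, 64)  [2]
  a=6: (6, -5, 54), (6, -1, 53), (6, 1, 53), (6, 5, 54)  [4]
  a=7: none
  a=8: (8, -3, 40), (8, 3, 40)  [2]
  a=9: (9, -5, 36), (9, 5, 36)  [2]
  a=10: (10, -7, 33), (10, -3, 32), (10, 3, 32), (10, 7, 33)  [4]
  a=11: (11, -7, 30), (11, 7, 30)  [2]
  a=12: (12, -11, 29), (12, -5, 27), (12, 5, 27), (12, 11, 29)  [4]
  a=13: (13, -9, 26), (13, 9, 26)  [2]
  a=14: none
  a=15: (15, -13, 24), (15, -7, 22), (15, 7, 22), (15, 13, 24)  [4]
  a=16: (16, -3, 20), (16, 3, 20)  [2]
  a=17: (17, -15, 22), (17, 15, 22)  [2]
  a=18: (18, -13, 20), (18, 5, 18), (18, 13, 20)  [3]
  a=19..20: none
Total reduced forms: 1 + 2 + 2 + 2 + 2 + 4 + 2 + 2 + 4 + 2 + 4 + 2 + 4 + 2 + 2 + 3 = 40
h = 40

40


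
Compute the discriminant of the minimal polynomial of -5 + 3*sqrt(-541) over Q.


The element -5 + 3*sqrt(-541) has minimal polynomial:
x^2 + 10*x + 4894
Discriminant = (10)^2 - 4*(4894)
= 100 - 19576
= -19476

-19476


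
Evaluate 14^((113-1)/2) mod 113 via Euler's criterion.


p = 113 is prime and the exponent is (p-1)/2 = 56, so by Euler's criterion 14^56 = (14/113) = +1 or -1 mod 113.
Compute by square-and-multiply:
  56 = 32 + 16 + 8 (binary 111000)
  Repeated squaring mod 113: 14^1 = 14, 14^2 = 83, 14^4 = 109, 14^8 = 16, 14^16 = 30, 14^32 = 109
  14^56 = 14^32 * 14^16 * 14^8 = 109 * 30 * 16 mod 113
    109 * 30 = 3270 = 106 mod 113
    106 * 16 = 1696 = 1 mod 113
  14^56 = 1 mod 113
Result 1: 14 is a quadratic residue mod 113.
14^56 mod 113 = 1

1


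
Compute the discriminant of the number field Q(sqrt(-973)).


For K = Q(sqrt(d)) with d squarefree: disc(K) = d if d = 1 mod 4, and disc(K) = 4d if d = 2 or 3 mod 4.
Here d = -973, and d mod 4 = 3.
d = 3 mod 4, not 1 (O_K = Z[sqrt(d)]), so disc(K) = 4d = 4 * (-973) = -3892

-3892


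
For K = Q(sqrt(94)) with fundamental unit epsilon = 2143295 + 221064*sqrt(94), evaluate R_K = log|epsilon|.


epsilon = 2143295 + 221064*sqrt(94)
= 4.2866e+06
R = ln(4.2866e+06)
= 15.2710

15.2710


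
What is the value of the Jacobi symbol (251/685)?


Compute (251/685) via quadratic reciprocity:
  reciprocity: (251/685) -> +(685/251)
  reduce: (183/251)
  reciprocity: (183/251) -> -(251/183)
  reduce: (68/183)
  pull out 2: (2/183) = +1  (since 183 mod 8 = 7)
  pull out 2: (2/183) = +1  (since 183 mod 8 = 7)
  reciprocity: (17/183) -> +(183/17)
  reduce: (13/17)
  reciprocity: (13/17) -> +(17/13)
  reduce: (4/13)
  pull out 2: (2/13) = -1  (since 13 mod 8 = 5)
  pull out 2: (2/13) = -1  (since 13 mod 8 = 5)
  (1/13) = 1
Product of signs = -1

-1


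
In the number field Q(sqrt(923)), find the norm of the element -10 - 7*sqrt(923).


N(a + b*sqrt(d)) = a^2 - d*b^2
= (-10)^2 - (923)*(-7)^2
= 100 - 45227
= -45127

-45127


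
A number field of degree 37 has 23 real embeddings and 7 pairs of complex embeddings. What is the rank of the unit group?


By Dirichlet's unit theorem:
rank = r1 + r2 - 1
= 23 + 7 - 1
= 29

29


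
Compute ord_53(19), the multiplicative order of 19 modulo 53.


We want ord_53(19), the smallest k >= 1 with 19^k = 1 mod 53.
n = 53 = 53, phi(53) = 52; the order divides phi(n).
Divisors of 52: 1, 2, 4, 13, 26, 52
Repeated squaring mod 53: 19^1 = 19, 19^2 = 43, 19^4 = 47, 19^8 = 36, 19^16 = 24, 19^32 = 46
Test divisors in increasing order:
  k=1: 19^1 = 19 mod 53
  k=2: 19^2 = 43 mod 53
  k=4: 19^4 = 47 mod 53
  k=13: 19^13 = 36 * 47 * 19 = 30 mod 53
  k=26: 19^26 = 24 * 36 * 43 = 52 mod 53
  k=52: 19^52 = 46 * 24 * 47 = 1 mod 53  <- first divisor giving 1
Order = 52

52


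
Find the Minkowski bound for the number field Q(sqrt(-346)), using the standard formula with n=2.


d = -346, d mod 4 = 2, so disc(K) = 4d = -1384; |disc(K)| = 1384
Imaginary quadratic field, so n = 2, s = r2 = 1, r1 = 0
M = (n!/n^n) * (4/pi)^s * sqrt(|disc(K)|) = (2!/2^2) * (4/pi)^1 * sqrt(1384)
= 0.5 * 1.273240 * 37.202150
= 23.6836

23.6836


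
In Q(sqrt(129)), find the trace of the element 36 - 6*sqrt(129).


Tr(a + b*sqrt(d)) = (a + b*sqrt(d)) + (a - b*sqrt(d)) = 2a
= 2 * (36)
= 72

72


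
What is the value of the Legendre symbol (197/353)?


p = 353 is prime, so compute (197/353) with the reciprocity algorithm (Jacobi-symbol steps: pull out 2s via (2/n), flip via reciprocity, reduce):
  reciprocity: (197/353) -> +(353/197)
  reduce: (156/197)
  pull out 2: (2/197) = -1  (since 197 mod 8 = 5)
  pull out 2: (2/197) = -1  (since 197 mod 8 = 5)
  reciprocity: (39/197) -> +(197/39)
  reduce: (2/39)
  pull out 2: (2/39) = +1  (since 39 mod 8 = 7)
  (1/39) = 1
Product of signs = 1
(197/353) = 1

1


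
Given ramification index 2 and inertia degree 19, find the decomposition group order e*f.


|D_P| = e * f
= 2 * 19
= 38

38


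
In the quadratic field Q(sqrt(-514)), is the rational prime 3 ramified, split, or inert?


K = Q(sqrt(-514)). Since d mod 4 = 2, disc(K) = -2056.
Check p | disc: -2056 mod 3 = 2.
p does not divide disc. Compute Legendre symbol (d/p):
2^((3-1)/2) mod 3 = -1
(d/p) = -1, so p is inert: (p) stays prime with e=1, f=2, g=1.
Therefore p is inert.

inert


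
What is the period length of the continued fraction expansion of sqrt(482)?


Run the CF algorithm for sqrt(482).
a_0 = floor(sqrt(482)) = 21; set m_0=0, q_0=1.
Recurrence: m' = q*a - m,  q' = (d - m'^2)/q,  a' = floor((a_0 + m')/q').
  step 1: m=21, q=41, a=1
  step 2: m=20, q=2, a=20
  step 3: m=20, q=41, a=1
  step 4: m=21, q=1, a=42
a_4 = 2*a_0 = 42, so the period closes here.
sqrt(482) = [21; 1, 20, 1, 42]
Period length = 4

4


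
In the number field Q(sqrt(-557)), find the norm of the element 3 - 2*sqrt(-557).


N(a + b*sqrt(d)) = a^2 - d*b^2
= (3)^2 - (-557)*(-2)^2
= 9 + 2228
= 2237

2237


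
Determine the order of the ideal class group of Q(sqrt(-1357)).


K = Q(sqrt(-1357)). d mod 4 = 3, so D = disc(K) = 4d = -5428
h(K) equals the number of primitive reduced positive-definite forms (a, b, c) = a*x^2 + b*x*y + c*y^2 with b^2 - 4ac = D,
where reduced means |b| <= a <= c, with b >= 0 whenever |b| = a or a = c, and primitive means gcd(a, b, c) = 1.
Reduced forces 3a^2 <= |D| = 5428, so 1 <= a <= 42; b must have the parity of D, and c = (b^2 - D)/(4a) must be an integer >= a.
Enumerate a = 1..42, b in [-a, a]:
  a=1: (1, 0, 1357)  [1]
  a=2: (2, 2, 679)  [1]
  a=3..6: none
  a=7: (7, -2, 194), (7, 2, 194)  [2]
  a=8..13: none
  a=14: (14, -2, 97), (14, 2, 97)  [2]
  a=15..18: none
  a=19: (19, -14, 74), (19, 14, 74)  [2]
  a=20..22: none
  a=23: (23, 0, 59)  [1]
  a=24..28: none
  a=29: (29, -16, 49), (29, 16, 49)  [2]
  a=30: none
  a=31: (31, -20, 47), (31, 20, 47)  [2]
  a=32..36: none
  a=37: (37, -14, 38), (37, 14, 38)  [2]
  a=38..40: none
  a=41: (41, 36, 41)  [1]
  a=42: none
Total reduced forms: 1 + 1 + 2 + 2 + 2 + 1 + 2 + 2 + 2 + 1 = 16
h = 16

16


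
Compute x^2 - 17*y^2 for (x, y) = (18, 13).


x^2 - d*y^2
= 18^2 - 17*13^2
= 324 - 2873
= -2549

-2549


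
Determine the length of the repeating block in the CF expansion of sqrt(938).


Run the CF algorithm for sqrt(938).
a_0 = floor(sqrt(938)) = 30; set m_0=0, q_0=1.
Recurrence: m' = q*a - m,  q' = (d - m'^2)/q,  a' = floor((a_0 + m')/q').
  step 1: m=30, q=38, a=1
  step 2: m=8, q=23, a=1
  step 3: m=15, q=31, a=1
  step 4: m=16, q=22, a=2
  step 5: m=28, q=7, a=8
  step 6: m=28, q=22, a=2
  step 7: m=16, q=31, a=1
  step 8: m=15, q=23, a=1
  step 9: m=8, q=38, a=1
  step 10: m=30, q=1, a=60
a_10 = 2*a_0 = 60, so the period closes here.
sqrt(938) = [30; 1, 1, 1, 2, 8, 2, 1, 1, 1, 60]
Period length = 10

10


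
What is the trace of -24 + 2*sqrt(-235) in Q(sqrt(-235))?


Tr(a + b*sqrt(d)) = (a + b*sqrt(d)) + (a - b*sqrt(d)) = 2a
= 2 * (-24)
= -48

-48


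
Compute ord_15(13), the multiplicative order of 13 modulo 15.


We want ord_15(13), the smallest k >= 1 with 13^k = 1 mod 15.
n = 15 = 3 * 5, phi(15) = 8; the order divides phi(n).
Divisors of 8: 1, 2, 4, 8
Repeated squaring mod 15: 13^1 = 13, 13^2 = 4, 13^4 = 1, 13^8 = 1
Test divisors in increasing order:
  k=1: 13^1 = 13 mod 15
  k=2: 13^2 = 4 mod 15
  k=4: 13^4 = 1 mod 15  <- first divisor giving 1
Order = 4

4


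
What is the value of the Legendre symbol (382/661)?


p = 661 is prime, so compute (382/661) with the reciprocity algorithm (Jacobi-symbol steps: pull out 2s via (2/n), flip via reciprocity, reduce):
  pull out 2: (2/661) = -1  (since 661 mod 8 = 5)
  reciprocity: (191/661) -> +(661/191)
  reduce: (88/191)
  pull out 2: (2/191) = +1  (since 191 mod 8 = 7)
  pull out 2: (2/191) = +1  (since 191 mod 8 = 7)
  pull out 2: (2/191) = +1  (since 191 mod 8 = 7)
  reciprocity: (11/191) -> -(191/11)
  reduce: (4/11)
  pull out 2: (2/11) = -1  (since 11 mod 8 = 3)
  pull out 2: (2/11) = -1  (since 11 mod 8 = 3)
  (1/11) = 1
Product of signs = 1
(382/661) = 1

1


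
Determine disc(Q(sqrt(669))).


For K = Q(sqrt(d)) with d squarefree: disc(K) = d if d = 1 mod 4, and disc(K) = 4d if d = 2 or 3 mod 4.
Here d = 669, and d mod 4 = 1.
d = 1 mod 4 (O_K = Z[(1+sqrt(d))/2]), so disc(K) = d = 669

669


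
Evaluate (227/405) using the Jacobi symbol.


Compute (227/405) via quadratic reciprocity:
  reciprocity: (227/405) -> +(405/227)
  reduce: (178/227)
  pull out 2: (2/227) = -1  (since 227 mod 8 = 3)
  reciprocity: (89/227) -> +(227/89)
  reduce: (49/89)
  reciprocity: (49/89) -> +(89/49)
  reduce: (40/49)
  pull out 2: (2/49) = +1  (since 49 mod 8 = 1)
  pull out 2: (2/49) = +1  (since 49 mod 8 = 1)
  pull out 2: (2/49) = +1  (since 49 mod 8 = 1)
  reciprocity: (5/49) -> +(49/5)
  reduce: (4/5)
  pull out 2: (2/5) = -1  (since 5 mod 8 = 5)
  pull out 2: (2/5) = -1  (since 5 mod 8 = 5)
  (1/5) = 1
Product of signs = -1

-1
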